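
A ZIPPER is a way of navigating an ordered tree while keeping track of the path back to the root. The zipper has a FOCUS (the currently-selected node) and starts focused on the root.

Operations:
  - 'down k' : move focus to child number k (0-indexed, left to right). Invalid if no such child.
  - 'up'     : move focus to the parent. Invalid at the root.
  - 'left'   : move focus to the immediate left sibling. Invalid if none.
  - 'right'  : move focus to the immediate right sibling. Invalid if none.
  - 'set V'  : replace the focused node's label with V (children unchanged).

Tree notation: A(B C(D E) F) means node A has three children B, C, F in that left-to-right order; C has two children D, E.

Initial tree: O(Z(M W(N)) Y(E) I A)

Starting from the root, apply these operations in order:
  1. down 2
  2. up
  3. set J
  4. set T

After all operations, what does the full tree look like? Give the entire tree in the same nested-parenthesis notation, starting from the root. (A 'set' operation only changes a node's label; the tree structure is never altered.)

Answer: T(Z(M W(N)) Y(E) I A)

Derivation:
Step 1 (down 2): focus=I path=2 depth=1 children=[] left=['Z', 'Y'] right=['A'] parent=O
Step 2 (up): focus=O path=root depth=0 children=['Z', 'Y', 'I', 'A'] (at root)
Step 3 (set J): focus=J path=root depth=0 children=['Z', 'Y', 'I', 'A'] (at root)
Step 4 (set T): focus=T path=root depth=0 children=['Z', 'Y', 'I', 'A'] (at root)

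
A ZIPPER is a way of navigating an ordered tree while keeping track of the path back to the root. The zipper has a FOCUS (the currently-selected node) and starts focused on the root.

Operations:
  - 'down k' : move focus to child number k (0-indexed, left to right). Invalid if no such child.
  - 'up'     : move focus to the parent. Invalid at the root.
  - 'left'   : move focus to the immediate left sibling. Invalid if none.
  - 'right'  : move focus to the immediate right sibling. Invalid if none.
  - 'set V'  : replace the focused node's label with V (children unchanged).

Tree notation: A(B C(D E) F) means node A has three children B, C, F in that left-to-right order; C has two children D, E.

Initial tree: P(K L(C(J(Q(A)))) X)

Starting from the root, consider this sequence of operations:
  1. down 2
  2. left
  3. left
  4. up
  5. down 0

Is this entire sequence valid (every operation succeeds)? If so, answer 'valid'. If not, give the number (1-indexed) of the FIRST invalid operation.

Step 1 (down 2): focus=X path=2 depth=1 children=[] left=['K', 'L'] right=[] parent=P
Step 2 (left): focus=L path=1 depth=1 children=['C'] left=['K'] right=['X'] parent=P
Step 3 (left): focus=K path=0 depth=1 children=[] left=[] right=['L', 'X'] parent=P
Step 4 (up): focus=P path=root depth=0 children=['K', 'L', 'X'] (at root)
Step 5 (down 0): focus=K path=0 depth=1 children=[] left=[] right=['L', 'X'] parent=P

Answer: valid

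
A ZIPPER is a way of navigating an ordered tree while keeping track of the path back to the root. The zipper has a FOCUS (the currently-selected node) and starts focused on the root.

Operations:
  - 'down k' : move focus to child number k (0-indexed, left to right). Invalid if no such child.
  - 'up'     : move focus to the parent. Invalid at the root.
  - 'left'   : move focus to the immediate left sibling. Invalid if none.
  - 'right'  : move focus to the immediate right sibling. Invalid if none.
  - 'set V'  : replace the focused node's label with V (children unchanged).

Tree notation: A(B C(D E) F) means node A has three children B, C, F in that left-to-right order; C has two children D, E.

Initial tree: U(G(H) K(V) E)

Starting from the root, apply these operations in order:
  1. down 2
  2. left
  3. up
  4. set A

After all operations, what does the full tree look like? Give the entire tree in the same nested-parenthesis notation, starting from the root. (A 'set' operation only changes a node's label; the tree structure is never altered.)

Answer: A(G(H) K(V) E)

Derivation:
Step 1 (down 2): focus=E path=2 depth=1 children=[] left=['G', 'K'] right=[] parent=U
Step 2 (left): focus=K path=1 depth=1 children=['V'] left=['G'] right=['E'] parent=U
Step 3 (up): focus=U path=root depth=0 children=['G', 'K', 'E'] (at root)
Step 4 (set A): focus=A path=root depth=0 children=['G', 'K', 'E'] (at root)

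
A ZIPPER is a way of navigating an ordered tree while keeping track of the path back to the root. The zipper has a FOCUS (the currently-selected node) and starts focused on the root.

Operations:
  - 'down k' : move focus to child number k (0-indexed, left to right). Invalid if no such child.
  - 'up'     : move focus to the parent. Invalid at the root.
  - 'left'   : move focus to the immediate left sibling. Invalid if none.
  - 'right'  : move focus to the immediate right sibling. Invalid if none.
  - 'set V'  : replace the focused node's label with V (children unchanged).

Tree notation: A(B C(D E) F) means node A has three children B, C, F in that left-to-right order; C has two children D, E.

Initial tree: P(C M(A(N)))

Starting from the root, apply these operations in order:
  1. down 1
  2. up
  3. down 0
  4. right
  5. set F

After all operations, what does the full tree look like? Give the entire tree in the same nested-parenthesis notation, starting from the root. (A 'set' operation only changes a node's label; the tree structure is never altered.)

Step 1 (down 1): focus=M path=1 depth=1 children=['A'] left=['C'] right=[] parent=P
Step 2 (up): focus=P path=root depth=0 children=['C', 'M'] (at root)
Step 3 (down 0): focus=C path=0 depth=1 children=[] left=[] right=['M'] parent=P
Step 4 (right): focus=M path=1 depth=1 children=['A'] left=['C'] right=[] parent=P
Step 5 (set F): focus=F path=1 depth=1 children=['A'] left=['C'] right=[] parent=P

Answer: P(C F(A(N)))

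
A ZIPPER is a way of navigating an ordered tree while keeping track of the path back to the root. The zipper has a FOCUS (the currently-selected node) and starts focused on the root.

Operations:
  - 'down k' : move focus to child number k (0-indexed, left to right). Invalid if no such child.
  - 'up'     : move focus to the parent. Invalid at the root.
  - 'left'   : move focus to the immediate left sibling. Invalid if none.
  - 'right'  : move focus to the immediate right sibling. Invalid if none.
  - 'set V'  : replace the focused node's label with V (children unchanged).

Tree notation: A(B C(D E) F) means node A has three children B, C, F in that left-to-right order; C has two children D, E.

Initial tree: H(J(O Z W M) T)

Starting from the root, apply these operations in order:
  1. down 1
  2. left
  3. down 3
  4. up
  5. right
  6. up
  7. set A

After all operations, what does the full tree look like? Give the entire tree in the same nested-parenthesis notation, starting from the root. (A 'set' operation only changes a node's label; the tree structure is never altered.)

Answer: A(J(O Z W M) T)

Derivation:
Step 1 (down 1): focus=T path=1 depth=1 children=[] left=['J'] right=[] parent=H
Step 2 (left): focus=J path=0 depth=1 children=['O', 'Z', 'W', 'M'] left=[] right=['T'] parent=H
Step 3 (down 3): focus=M path=0/3 depth=2 children=[] left=['O', 'Z', 'W'] right=[] parent=J
Step 4 (up): focus=J path=0 depth=1 children=['O', 'Z', 'W', 'M'] left=[] right=['T'] parent=H
Step 5 (right): focus=T path=1 depth=1 children=[] left=['J'] right=[] parent=H
Step 6 (up): focus=H path=root depth=0 children=['J', 'T'] (at root)
Step 7 (set A): focus=A path=root depth=0 children=['J', 'T'] (at root)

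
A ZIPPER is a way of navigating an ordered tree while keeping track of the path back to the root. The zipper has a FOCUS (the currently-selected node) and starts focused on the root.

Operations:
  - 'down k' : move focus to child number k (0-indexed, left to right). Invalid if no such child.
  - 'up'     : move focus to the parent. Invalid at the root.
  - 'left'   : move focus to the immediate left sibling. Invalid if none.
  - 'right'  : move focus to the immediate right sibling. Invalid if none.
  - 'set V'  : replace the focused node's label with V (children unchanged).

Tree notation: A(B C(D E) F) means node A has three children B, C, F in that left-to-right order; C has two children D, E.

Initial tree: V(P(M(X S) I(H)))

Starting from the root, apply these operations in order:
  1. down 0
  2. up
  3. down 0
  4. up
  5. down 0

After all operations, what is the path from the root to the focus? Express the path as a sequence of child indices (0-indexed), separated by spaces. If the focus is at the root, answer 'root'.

Answer: 0

Derivation:
Step 1 (down 0): focus=P path=0 depth=1 children=['M', 'I'] left=[] right=[] parent=V
Step 2 (up): focus=V path=root depth=0 children=['P'] (at root)
Step 3 (down 0): focus=P path=0 depth=1 children=['M', 'I'] left=[] right=[] parent=V
Step 4 (up): focus=V path=root depth=0 children=['P'] (at root)
Step 5 (down 0): focus=P path=0 depth=1 children=['M', 'I'] left=[] right=[] parent=V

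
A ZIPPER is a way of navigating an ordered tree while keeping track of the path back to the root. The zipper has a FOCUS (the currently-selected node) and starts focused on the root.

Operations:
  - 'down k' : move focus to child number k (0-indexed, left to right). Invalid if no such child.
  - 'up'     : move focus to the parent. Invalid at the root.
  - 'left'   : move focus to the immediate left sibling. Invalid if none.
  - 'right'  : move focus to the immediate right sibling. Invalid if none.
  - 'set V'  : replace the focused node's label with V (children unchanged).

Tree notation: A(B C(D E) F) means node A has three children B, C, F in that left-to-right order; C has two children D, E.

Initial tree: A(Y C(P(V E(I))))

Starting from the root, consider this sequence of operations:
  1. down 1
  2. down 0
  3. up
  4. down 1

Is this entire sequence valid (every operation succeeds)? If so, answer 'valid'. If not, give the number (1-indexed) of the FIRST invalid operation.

Step 1 (down 1): focus=C path=1 depth=1 children=['P'] left=['Y'] right=[] parent=A
Step 2 (down 0): focus=P path=1/0 depth=2 children=['V', 'E'] left=[] right=[] parent=C
Step 3 (up): focus=C path=1 depth=1 children=['P'] left=['Y'] right=[] parent=A
Step 4 (down 1): INVALID

Answer: 4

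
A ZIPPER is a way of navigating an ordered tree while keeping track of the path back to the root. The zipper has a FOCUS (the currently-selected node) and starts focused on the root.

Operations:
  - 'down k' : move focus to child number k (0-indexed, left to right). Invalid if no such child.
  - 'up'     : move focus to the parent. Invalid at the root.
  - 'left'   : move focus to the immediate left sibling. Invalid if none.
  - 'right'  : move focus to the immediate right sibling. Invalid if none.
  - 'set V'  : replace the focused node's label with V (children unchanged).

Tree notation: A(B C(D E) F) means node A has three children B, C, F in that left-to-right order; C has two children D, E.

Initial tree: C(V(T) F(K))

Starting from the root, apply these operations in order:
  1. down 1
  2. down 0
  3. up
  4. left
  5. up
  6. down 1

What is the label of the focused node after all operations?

Step 1 (down 1): focus=F path=1 depth=1 children=['K'] left=['V'] right=[] parent=C
Step 2 (down 0): focus=K path=1/0 depth=2 children=[] left=[] right=[] parent=F
Step 3 (up): focus=F path=1 depth=1 children=['K'] left=['V'] right=[] parent=C
Step 4 (left): focus=V path=0 depth=1 children=['T'] left=[] right=['F'] parent=C
Step 5 (up): focus=C path=root depth=0 children=['V', 'F'] (at root)
Step 6 (down 1): focus=F path=1 depth=1 children=['K'] left=['V'] right=[] parent=C

Answer: F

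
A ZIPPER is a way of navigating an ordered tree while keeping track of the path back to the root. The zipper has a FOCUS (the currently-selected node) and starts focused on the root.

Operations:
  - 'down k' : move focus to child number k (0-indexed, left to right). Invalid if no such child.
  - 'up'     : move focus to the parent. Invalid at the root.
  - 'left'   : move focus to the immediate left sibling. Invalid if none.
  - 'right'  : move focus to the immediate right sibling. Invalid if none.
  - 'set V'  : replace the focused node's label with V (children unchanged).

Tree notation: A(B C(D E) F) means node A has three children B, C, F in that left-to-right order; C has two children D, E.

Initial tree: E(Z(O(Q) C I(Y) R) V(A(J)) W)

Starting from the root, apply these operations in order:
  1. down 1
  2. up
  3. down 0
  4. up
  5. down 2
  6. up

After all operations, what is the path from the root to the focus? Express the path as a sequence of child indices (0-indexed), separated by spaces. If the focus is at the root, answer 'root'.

Answer: root

Derivation:
Step 1 (down 1): focus=V path=1 depth=1 children=['A'] left=['Z'] right=['W'] parent=E
Step 2 (up): focus=E path=root depth=0 children=['Z', 'V', 'W'] (at root)
Step 3 (down 0): focus=Z path=0 depth=1 children=['O', 'C', 'I', 'R'] left=[] right=['V', 'W'] parent=E
Step 4 (up): focus=E path=root depth=0 children=['Z', 'V', 'W'] (at root)
Step 5 (down 2): focus=W path=2 depth=1 children=[] left=['Z', 'V'] right=[] parent=E
Step 6 (up): focus=E path=root depth=0 children=['Z', 'V', 'W'] (at root)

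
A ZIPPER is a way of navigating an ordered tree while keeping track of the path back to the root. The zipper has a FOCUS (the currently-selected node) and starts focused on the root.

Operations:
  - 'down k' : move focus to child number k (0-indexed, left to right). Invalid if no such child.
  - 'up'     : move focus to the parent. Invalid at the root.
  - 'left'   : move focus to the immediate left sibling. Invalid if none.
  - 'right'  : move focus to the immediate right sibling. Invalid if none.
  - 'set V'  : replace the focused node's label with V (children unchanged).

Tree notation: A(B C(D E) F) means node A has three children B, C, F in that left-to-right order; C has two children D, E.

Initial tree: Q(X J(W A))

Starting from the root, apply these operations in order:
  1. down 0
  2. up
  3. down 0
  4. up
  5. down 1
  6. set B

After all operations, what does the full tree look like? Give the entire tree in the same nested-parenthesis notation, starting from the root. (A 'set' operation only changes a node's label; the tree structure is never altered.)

Answer: Q(X B(W A))

Derivation:
Step 1 (down 0): focus=X path=0 depth=1 children=[] left=[] right=['J'] parent=Q
Step 2 (up): focus=Q path=root depth=0 children=['X', 'J'] (at root)
Step 3 (down 0): focus=X path=0 depth=1 children=[] left=[] right=['J'] parent=Q
Step 4 (up): focus=Q path=root depth=0 children=['X', 'J'] (at root)
Step 5 (down 1): focus=J path=1 depth=1 children=['W', 'A'] left=['X'] right=[] parent=Q
Step 6 (set B): focus=B path=1 depth=1 children=['W', 'A'] left=['X'] right=[] parent=Q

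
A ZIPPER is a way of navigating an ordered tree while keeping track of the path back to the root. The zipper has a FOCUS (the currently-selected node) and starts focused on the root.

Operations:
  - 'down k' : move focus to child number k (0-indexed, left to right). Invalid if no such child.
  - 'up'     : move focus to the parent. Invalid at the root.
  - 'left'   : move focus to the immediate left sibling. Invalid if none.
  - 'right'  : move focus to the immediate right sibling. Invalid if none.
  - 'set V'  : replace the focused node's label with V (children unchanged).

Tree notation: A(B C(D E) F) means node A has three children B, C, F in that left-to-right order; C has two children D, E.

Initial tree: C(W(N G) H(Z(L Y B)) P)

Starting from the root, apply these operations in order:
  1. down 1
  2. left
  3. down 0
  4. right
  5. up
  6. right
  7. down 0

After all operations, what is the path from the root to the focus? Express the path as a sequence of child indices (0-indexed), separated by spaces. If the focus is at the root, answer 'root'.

Step 1 (down 1): focus=H path=1 depth=1 children=['Z'] left=['W'] right=['P'] parent=C
Step 2 (left): focus=W path=0 depth=1 children=['N', 'G'] left=[] right=['H', 'P'] parent=C
Step 3 (down 0): focus=N path=0/0 depth=2 children=[] left=[] right=['G'] parent=W
Step 4 (right): focus=G path=0/1 depth=2 children=[] left=['N'] right=[] parent=W
Step 5 (up): focus=W path=0 depth=1 children=['N', 'G'] left=[] right=['H', 'P'] parent=C
Step 6 (right): focus=H path=1 depth=1 children=['Z'] left=['W'] right=['P'] parent=C
Step 7 (down 0): focus=Z path=1/0 depth=2 children=['L', 'Y', 'B'] left=[] right=[] parent=H

Answer: 1 0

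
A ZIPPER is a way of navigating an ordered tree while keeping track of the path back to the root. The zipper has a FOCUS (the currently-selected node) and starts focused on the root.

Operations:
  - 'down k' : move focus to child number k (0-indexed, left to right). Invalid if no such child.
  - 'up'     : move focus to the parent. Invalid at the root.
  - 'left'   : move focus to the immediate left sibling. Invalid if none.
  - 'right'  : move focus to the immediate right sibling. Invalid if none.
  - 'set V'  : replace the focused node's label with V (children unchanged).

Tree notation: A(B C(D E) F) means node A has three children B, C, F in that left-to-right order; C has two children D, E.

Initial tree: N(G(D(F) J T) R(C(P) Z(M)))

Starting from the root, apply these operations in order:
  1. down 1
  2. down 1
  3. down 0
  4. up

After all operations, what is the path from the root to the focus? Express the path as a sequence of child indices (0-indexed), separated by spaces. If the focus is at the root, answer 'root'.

Step 1 (down 1): focus=R path=1 depth=1 children=['C', 'Z'] left=['G'] right=[] parent=N
Step 2 (down 1): focus=Z path=1/1 depth=2 children=['M'] left=['C'] right=[] parent=R
Step 3 (down 0): focus=M path=1/1/0 depth=3 children=[] left=[] right=[] parent=Z
Step 4 (up): focus=Z path=1/1 depth=2 children=['M'] left=['C'] right=[] parent=R

Answer: 1 1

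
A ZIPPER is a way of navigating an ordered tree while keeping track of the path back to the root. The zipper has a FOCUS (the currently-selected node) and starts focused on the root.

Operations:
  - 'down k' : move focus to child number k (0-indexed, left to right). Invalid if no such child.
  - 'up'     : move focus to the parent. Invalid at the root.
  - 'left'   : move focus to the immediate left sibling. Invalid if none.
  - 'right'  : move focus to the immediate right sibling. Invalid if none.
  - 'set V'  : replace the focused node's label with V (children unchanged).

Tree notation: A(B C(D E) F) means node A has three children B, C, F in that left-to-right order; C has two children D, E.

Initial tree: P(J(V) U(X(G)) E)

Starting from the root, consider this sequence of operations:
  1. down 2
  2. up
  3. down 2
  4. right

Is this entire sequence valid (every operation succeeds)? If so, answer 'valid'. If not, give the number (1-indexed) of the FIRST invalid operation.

Step 1 (down 2): focus=E path=2 depth=1 children=[] left=['J', 'U'] right=[] parent=P
Step 2 (up): focus=P path=root depth=0 children=['J', 'U', 'E'] (at root)
Step 3 (down 2): focus=E path=2 depth=1 children=[] left=['J', 'U'] right=[] parent=P
Step 4 (right): INVALID

Answer: 4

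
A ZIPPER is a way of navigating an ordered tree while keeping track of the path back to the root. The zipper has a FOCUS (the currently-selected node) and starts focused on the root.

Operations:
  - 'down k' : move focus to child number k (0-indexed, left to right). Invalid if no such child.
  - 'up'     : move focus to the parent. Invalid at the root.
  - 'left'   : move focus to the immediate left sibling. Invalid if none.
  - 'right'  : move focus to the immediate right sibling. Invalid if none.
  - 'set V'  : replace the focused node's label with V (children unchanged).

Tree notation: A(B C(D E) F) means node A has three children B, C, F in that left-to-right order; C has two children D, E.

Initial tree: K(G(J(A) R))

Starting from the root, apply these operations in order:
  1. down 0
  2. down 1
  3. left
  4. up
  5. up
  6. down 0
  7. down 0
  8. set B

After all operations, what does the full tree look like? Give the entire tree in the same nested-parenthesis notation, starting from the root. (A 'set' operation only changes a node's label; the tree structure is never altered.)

Answer: K(G(B(A) R))

Derivation:
Step 1 (down 0): focus=G path=0 depth=1 children=['J', 'R'] left=[] right=[] parent=K
Step 2 (down 1): focus=R path=0/1 depth=2 children=[] left=['J'] right=[] parent=G
Step 3 (left): focus=J path=0/0 depth=2 children=['A'] left=[] right=['R'] parent=G
Step 4 (up): focus=G path=0 depth=1 children=['J', 'R'] left=[] right=[] parent=K
Step 5 (up): focus=K path=root depth=0 children=['G'] (at root)
Step 6 (down 0): focus=G path=0 depth=1 children=['J', 'R'] left=[] right=[] parent=K
Step 7 (down 0): focus=J path=0/0 depth=2 children=['A'] left=[] right=['R'] parent=G
Step 8 (set B): focus=B path=0/0 depth=2 children=['A'] left=[] right=['R'] parent=G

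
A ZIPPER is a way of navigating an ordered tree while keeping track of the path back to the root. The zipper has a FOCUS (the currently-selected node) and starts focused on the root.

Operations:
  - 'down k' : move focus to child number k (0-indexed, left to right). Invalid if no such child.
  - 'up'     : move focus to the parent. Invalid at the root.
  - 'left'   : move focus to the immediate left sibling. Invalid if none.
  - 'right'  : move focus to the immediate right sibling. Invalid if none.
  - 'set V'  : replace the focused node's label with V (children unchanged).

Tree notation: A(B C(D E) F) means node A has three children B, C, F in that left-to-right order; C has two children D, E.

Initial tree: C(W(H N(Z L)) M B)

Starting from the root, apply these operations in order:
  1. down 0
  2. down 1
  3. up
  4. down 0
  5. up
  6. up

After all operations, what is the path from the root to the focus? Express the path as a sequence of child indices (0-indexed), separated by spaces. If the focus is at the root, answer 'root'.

Step 1 (down 0): focus=W path=0 depth=1 children=['H', 'N'] left=[] right=['M', 'B'] parent=C
Step 2 (down 1): focus=N path=0/1 depth=2 children=['Z', 'L'] left=['H'] right=[] parent=W
Step 3 (up): focus=W path=0 depth=1 children=['H', 'N'] left=[] right=['M', 'B'] parent=C
Step 4 (down 0): focus=H path=0/0 depth=2 children=[] left=[] right=['N'] parent=W
Step 5 (up): focus=W path=0 depth=1 children=['H', 'N'] left=[] right=['M', 'B'] parent=C
Step 6 (up): focus=C path=root depth=0 children=['W', 'M', 'B'] (at root)

Answer: root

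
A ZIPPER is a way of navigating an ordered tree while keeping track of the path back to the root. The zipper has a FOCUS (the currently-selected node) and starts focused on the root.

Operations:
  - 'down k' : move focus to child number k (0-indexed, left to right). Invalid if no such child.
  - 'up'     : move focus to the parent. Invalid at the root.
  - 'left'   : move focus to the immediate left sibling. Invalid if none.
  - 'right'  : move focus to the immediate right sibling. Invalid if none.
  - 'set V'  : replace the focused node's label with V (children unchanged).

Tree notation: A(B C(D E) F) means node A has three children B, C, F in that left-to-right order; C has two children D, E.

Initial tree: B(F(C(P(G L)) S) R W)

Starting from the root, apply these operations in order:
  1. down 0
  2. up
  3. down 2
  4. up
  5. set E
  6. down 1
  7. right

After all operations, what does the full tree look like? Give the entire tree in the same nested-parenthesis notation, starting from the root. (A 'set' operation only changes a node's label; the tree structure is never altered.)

Step 1 (down 0): focus=F path=0 depth=1 children=['C', 'S'] left=[] right=['R', 'W'] parent=B
Step 2 (up): focus=B path=root depth=0 children=['F', 'R', 'W'] (at root)
Step 3 (down 2): focus=W path=2 depth=1 children=[] left=['F', 'R'] right=[] parent=B
Step 4 (up): focus=B path=root depth=0 children=['F', 'R', 'W'] (at root)
Step 5 (set E): focus=E path=root depth=0 children=['F', 'R', 'W'] (at root)
Step 6 (down 1): focus=R path=1 depth=1 children=[] left=['F'] right=['W'] parent=E
Step 7 (right): focus=W path=2 depth=1 children=[] left=['F', 'R'] right=[] parent=E

Answer: E(F(C(P(G L)) S) R W)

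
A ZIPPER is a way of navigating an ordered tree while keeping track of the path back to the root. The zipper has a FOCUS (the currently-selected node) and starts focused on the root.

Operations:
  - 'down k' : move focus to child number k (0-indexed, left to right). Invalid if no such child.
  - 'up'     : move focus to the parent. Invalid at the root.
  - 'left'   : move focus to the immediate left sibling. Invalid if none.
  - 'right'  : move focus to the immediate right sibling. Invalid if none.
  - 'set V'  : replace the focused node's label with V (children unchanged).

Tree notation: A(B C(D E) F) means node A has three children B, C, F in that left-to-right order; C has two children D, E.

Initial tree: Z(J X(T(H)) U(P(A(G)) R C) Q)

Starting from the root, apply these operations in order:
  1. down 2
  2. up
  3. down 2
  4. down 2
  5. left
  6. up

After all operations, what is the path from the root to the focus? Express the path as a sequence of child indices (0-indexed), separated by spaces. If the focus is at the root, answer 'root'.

Step 1 (down 2): focus=U path=2 depth=1 children=['P', 'R', 'C'] left=['J', 'X'] right=['Q'] parent=Z
Step 2 (up): focus=Z path=root depth=0 children=['J', 'X', 'U', 'Q'] (at root)
Step 3 (down 2): focus=U path=2 depth=1 children=['P', 'R', 'C'] left=['J', 'X'] right=['Q'] parent=Z
Step 4 (down 2): focus=C path=2/2 depth=2 children=[] left=['P', 'R'] right=[] parent=U
Step 5 (left): focus=R path=2/1 depth=2 children=[] left=['P'] right=['C'] parent=U
Step 6 (up): focus=U path=2 depth=1 children=['P', 'R', 'C'] left=['J', 'X'] right=['Q'] parent=Z

Answer: 2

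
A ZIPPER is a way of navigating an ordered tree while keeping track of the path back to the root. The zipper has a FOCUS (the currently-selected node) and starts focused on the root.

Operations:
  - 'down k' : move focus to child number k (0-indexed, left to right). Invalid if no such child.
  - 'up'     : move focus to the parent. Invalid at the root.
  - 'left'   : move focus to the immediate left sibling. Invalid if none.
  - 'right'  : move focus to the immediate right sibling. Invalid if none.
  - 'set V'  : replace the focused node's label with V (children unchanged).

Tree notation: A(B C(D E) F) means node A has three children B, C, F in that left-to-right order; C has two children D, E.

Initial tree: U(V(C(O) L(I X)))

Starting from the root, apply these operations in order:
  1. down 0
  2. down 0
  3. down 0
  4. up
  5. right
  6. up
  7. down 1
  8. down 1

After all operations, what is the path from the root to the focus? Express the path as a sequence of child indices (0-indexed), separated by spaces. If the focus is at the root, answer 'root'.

Answer: 0 1 1

Derivation:
Step 1 (down 0): focus=V path=0 depth=1 children=['C', 'L'] left=[] right=[] parent=U
Step 2 (down 0): focus=C path=0/0 depth=2 children=['O'] left=[] right=['L'] parent=V
Step 3 (down 0): focus=O path=0/0/0 depth=3 children=[] left=[] right=[] parent=C
Step 4 (up): focus=C path=0/0 depth=2 children=['O'] left=[] right=['L'] parent=V
Step 5 (right): focus=L path=0/1 depth=2 children=['I', 'X'] left=['C'] right=[] parent=V
Step 6 (up): focus=V path=0 depth=1 children=['C', 'L'] left=[] right=[] parent=U
Step 7 (down 1): focus=L path=0/1 depth=2 children=['I', 'X'] left=['C'] right=[] parent=V
Step 8 (down 1): focus=X path=0/1/1 depth=3 children=[] left=['I'] right=[] parent=L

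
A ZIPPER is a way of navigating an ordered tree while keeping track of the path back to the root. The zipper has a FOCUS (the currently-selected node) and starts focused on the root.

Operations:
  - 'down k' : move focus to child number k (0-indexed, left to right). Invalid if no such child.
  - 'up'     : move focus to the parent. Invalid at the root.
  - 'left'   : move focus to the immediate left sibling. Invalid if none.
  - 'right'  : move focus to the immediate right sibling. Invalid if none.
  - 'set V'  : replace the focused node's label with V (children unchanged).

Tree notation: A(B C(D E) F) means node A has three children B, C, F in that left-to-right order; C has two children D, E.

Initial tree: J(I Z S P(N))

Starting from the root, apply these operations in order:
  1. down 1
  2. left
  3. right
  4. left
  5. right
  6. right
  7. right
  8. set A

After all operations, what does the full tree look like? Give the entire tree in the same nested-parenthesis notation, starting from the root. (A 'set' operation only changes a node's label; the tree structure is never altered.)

Answer: J(I Z S A(N))

Derivation:
Step 1 (down 1): focus=Z path=1 depth=1 children=[] left=['I'] right=['S', 'P'] parent=J
Step 2 (left): focus=I path=0 depth=1 children=[] left=[] right=['Z', 'S', 'P'] parent=J
Step 3 (right): focus=Z path=1 depth=1 children=[] left=['I'] right=['S', 'P'] parent=J
Step 4 (left): focus=I path=0 depth=1 children=[] left=[] right=['Z', 'S', 'P'] parent=J
Step 5 (right): focus=Z path=1 depth=1 children=[] left=['I'] right=['S', 'P'] parent=J
Step 6 (right): focus=S path=2 depth=1 children=[] left=['I', 'Z'] right=['P'] parent=J
Step 7 (right): focus=P path=3 depth=1 children=['N'] left=['I', 'Z', 'S'] right=[] parent=J
Step 8 (set A): focus=A path=3 depth=1 children=['N'] left=['I', 'Z', 'S'] right=[] parent=J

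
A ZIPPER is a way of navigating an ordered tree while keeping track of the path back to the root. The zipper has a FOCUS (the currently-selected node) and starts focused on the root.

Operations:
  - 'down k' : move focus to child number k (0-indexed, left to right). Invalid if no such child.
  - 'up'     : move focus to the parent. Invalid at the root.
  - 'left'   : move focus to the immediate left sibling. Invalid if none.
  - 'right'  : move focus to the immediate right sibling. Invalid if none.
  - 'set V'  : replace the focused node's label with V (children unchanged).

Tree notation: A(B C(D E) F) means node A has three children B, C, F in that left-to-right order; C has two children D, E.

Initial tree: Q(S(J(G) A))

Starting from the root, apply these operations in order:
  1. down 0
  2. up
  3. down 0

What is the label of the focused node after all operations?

Step 1 (down 0): focus=S path=0 depth=1 children=['J', 'A'] left=[] right=[] parent=Q
Step 2 (up): focus=Q path=root depth=0 children=['S'] (at root)
Step 3 (down 0): focus=S path=0 depth=1 children=['J', 'A'] left=[] right=[] parent=Q

Answer: S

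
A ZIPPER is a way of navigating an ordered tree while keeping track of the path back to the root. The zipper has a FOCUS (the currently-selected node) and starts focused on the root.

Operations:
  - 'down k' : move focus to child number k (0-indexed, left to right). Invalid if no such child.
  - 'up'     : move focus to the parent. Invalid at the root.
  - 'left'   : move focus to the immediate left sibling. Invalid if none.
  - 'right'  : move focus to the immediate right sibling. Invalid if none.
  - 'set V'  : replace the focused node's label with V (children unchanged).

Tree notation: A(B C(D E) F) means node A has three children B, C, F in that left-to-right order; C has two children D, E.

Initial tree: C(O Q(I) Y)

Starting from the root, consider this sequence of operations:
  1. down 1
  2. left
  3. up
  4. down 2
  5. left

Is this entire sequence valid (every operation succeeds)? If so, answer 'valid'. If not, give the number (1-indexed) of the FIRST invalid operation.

Step 1 (down 1): focus=Q path=1 depth=1 children=['I'] left=['O'] right=['Y'] parent=C
Step 2 (left): focus=O path=0 depth=1 children=[] left=[] right=['Q', 'Y'] parent=C
Step 3 (up): focus=C path=root depth=0 children=['O', 'Q', 'Y'] (at root)
Step 4 (down 2): focus=Y path=2 depth=1 children=[] left=['O', 'Q'] right=[] parent=C
Step 5 (left): focus=Q path=1 depth=1 children=['I'] left=['O'] right=['Y'] parent=C

Answer: valid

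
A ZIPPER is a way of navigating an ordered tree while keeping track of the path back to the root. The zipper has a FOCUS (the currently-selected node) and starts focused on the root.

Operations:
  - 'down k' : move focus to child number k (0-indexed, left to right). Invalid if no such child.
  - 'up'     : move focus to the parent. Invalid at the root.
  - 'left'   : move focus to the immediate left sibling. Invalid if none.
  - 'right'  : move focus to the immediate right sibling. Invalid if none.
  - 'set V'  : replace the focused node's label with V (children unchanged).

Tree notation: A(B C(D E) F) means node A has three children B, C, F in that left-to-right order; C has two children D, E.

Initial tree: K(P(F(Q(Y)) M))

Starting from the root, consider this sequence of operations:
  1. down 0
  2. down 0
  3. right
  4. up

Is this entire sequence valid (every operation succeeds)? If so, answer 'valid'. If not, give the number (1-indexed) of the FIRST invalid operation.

Answer: valid

Derivation:
Step 1 (down 0): focus=P path=0 depth=1 children=['F', 'M'] left=[] right=[] parent=K
Step 2 (down 0): focus=F path=0/0 depth=2 children=['Q'] left=[] right=['M'] parent=P
Step 3 (right): focus=M path=0/1 depth=2 children=[] left=['F'] right=[] parent=P
Step 4 (up): focus=P path=0 depth=1 children=['F', 'M'] left=[] right=[] parent=K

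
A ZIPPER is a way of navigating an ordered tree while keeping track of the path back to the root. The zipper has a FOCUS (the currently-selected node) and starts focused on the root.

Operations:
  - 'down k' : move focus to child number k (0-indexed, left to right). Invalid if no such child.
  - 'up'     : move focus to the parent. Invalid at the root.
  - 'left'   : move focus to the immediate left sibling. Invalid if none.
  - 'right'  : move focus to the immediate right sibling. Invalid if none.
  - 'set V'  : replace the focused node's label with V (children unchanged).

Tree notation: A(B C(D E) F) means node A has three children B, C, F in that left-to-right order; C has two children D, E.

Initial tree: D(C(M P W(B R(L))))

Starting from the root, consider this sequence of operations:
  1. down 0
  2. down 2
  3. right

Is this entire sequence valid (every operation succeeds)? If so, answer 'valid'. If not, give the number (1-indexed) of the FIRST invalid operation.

Step 1 (down 0): focus=C path=0 depth=1 children=['M', 'P', 'W'] left=[] right=[] parent=D
Step 2 (down 2): focus=W path=0/2 depth=2 children=['B', 'R'] left=['M', 'P'] right=[] parent=C
Step 3 (right): INVALID

Answer: 3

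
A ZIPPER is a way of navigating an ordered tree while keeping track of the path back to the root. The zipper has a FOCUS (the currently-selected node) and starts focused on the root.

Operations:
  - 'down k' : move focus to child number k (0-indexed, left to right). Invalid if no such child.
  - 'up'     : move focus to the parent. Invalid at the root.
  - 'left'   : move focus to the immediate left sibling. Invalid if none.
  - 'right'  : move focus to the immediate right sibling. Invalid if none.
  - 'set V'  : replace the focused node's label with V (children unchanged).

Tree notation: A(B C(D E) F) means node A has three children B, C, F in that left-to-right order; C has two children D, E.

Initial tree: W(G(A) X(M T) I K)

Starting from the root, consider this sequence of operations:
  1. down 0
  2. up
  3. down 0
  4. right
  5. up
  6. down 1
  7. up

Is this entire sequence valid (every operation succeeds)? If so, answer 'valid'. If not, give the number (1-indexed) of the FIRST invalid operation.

Answer: valid

Derivation:
Step 1 (down 0): focus=G path=0 depth=1 children=['A'] left=[] right=['X', 'I', 'K'] parent=W
Step 2 (up): focus=W path=root depth=0 children=['G', 'X', 'I', 'K'] (at root)
Step 3 (down 0): focus=G path=0 depth=1 children=['A'] left=[] right=['X', 'I', 'K'] parent=W
Step 4 (right): focus=X path=1 depth=1 children=['M', 'T'] left=['G'] right=['I', 'K'] parent=W
Step 5 (up): focus=W path=root depth=0 children=['G', 'X', 'I', 'K'] (at root)
Step 6 (down 1): focus=X path=1 depth=1 children=['M', 'T'] left=['G'] right=['I', 'K'] parent=W
Step 7 (up): focus=W path=root depth=0 children=['G', 'X', 'I', 'K'] (at root)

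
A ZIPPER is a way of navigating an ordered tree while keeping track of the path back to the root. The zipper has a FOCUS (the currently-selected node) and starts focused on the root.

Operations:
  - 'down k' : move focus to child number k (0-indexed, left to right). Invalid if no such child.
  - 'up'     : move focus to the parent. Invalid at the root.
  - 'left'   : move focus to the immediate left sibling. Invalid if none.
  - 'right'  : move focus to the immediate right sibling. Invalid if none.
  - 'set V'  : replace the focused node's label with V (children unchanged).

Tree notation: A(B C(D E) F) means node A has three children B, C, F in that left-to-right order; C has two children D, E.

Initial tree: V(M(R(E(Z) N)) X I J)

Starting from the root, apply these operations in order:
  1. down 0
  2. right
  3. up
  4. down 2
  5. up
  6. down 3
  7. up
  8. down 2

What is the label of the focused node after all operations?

Answer: I

Derivation:
Step 1 (down 0): focus=M path=0 depth=1 children=['R'] left=[] right=['X', 'I', 'J'] parent=V
Step 2 (right): focus=X path=1 depth=1 children=[] left=['M'] right=['I', 'J'] parent=V
Step 3 (up): focus=V path=root depth=0 children=['M', 'X', 'I', 'J'] (at root)
Step 4 (down 2): focus=I path=2 depth=1 children=[] left=['M', 'X'] right=['J'] parent=V
Step 5 (up): focus=V path=root depth=0 children=['M', 'X', 'I', 'J'] (at root)
Step 6 (down 3): focus=J path=3 depth=1 children=[] left=['M', 'X', 'I'] right=[] parent=V
Step 7 (up): focus=V path=root depth=0 children=['M', 'X', 'I', 'J'] (at root)
Step 8 (down 2): focus=I path=2 depth=1 children=[] left=['M', 'X'] right=['J'] parent=V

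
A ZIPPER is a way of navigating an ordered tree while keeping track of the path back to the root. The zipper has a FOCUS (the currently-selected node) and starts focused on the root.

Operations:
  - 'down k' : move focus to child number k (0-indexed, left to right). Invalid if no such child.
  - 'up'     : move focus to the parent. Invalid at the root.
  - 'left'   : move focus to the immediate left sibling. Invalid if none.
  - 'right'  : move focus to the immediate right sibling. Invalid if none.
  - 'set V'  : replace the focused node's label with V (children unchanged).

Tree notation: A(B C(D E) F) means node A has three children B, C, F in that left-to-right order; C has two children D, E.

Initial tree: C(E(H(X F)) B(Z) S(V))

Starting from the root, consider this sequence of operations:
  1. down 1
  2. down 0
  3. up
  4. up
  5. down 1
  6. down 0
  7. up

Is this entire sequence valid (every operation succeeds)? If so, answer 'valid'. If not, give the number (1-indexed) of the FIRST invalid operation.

Answer: valid

Derivation:
Step 1 (down 1): focus=B path=1 depth=1 children=['Z'] left=['E'] right=['S'] parent=C
Step 2 (down 0): focus=Z path=1/0 depth=2 children=[] left=[] right=[] parent=B
Step 3 (up): focus=B path=1 depth=1 children=['Z'] left=['E'] right=['S'] parent=C
Step 4 (up): focus=C path=root depth=0 children=['E', 'B', 'S'] (at root)
Step 5 (down 1): focus=B path=1 depth=1 children=['Z'] left=['E'] right=['S'] parent=C
Step 6 (down 0): focus=Z path=1/0 depth=2 children=[] left=[] right=[] parent=B
Step 7 (up): focus=B path=1 depth=1 children=['Z'] left=['E'] right=['S'] parent=C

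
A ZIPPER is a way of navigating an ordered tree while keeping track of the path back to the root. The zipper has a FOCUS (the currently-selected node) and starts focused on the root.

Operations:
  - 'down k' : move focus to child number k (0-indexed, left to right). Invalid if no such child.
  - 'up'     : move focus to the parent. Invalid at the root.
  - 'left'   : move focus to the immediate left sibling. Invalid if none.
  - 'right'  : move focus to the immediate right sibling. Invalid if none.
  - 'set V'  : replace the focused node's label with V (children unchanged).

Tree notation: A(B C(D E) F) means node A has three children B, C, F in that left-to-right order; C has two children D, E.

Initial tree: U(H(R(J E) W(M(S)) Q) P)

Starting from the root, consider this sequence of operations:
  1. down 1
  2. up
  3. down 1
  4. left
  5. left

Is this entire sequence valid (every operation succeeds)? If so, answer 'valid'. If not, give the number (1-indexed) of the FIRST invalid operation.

Answer: 5

Derivation:
Step 1 (down 1): focus=P path=1 depth=1 children=[] left=['H'] right=[] parent=U
Step 2 (up): focus=U path=root depth=0 children=['H', 'P'] (at root)
Step 3 (down 1): focus=P path=1 depth=1 children=[] left=['H'] right=[] parent=U
Step 4 (left): focus=H path=0 depth=1 children=['R', 'W', 'Q'] left=[] right=['P'] parent=U
Step 5 (left): INVALID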